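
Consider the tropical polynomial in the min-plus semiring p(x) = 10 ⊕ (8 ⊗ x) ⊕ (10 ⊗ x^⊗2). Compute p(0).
p(0) = 8

A tropical monomial a ⊗ x^⊗i evaluates to a + i · x. Evaluating each term at x = 0:
  Term 0 contributes 10 + 0 · 0 = 10
  Term 1 contributes 8 + 1 · 0 = 8
  Term 2 contributes 10 + 2 · 0 = 10
p(0) = ⊕ of these = min[10, 8, 10] = 8.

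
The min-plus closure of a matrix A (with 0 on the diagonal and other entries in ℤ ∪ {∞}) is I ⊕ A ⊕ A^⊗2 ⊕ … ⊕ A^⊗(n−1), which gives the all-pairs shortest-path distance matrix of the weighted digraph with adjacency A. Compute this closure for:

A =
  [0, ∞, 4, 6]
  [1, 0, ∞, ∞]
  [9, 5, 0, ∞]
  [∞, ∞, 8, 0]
Closure =
  [0, 9, 4, 6]
  [1, 0, 5, 7]
  [6, 5, 0, 12]
  [14, 13, 8, 0]

This is the Floyd-Warshall all-pairs shortest-path computation. For each intermediate vertex k = 0, 1, …, 3, update dist[i][j] ← min(dist[i][j], dist[i][k] + dist[k][j]). The final matrix gives, for each (i, j), the minimum total weight of any directed path from i to j (possibly empty when i = j).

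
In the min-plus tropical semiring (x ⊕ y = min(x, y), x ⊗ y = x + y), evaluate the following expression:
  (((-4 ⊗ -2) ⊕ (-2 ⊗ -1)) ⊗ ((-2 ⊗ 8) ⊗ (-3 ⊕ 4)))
(((-4 ⊗ -2) ⊕ (-2 ⊗ -1)) ⊗ ((-2 ⊗ 8) ⊗ (-3 ⊕ 4))) = -3

Expand innermost to outermost. Recall ⊕ takes the minimum of its arguments and ⊗ takes their sum. Working out the expression (((-4 ⊗ -2) ⊕ (-2 ⊗ -1)) ⊗ ((-2 ⊗ 8) ⊗ (-3 ⊕ 4))) gives -3.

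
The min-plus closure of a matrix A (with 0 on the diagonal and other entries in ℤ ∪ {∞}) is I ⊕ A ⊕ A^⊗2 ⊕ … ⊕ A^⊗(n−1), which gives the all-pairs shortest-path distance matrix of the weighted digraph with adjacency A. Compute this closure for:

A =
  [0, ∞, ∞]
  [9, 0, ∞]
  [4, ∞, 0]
Closure =
  [0, ∞, ∞]
  [9, 0, ∞]
  [4, ∞, 0]

This is the Floyd-Warshall all-pairs shortest-path computation. For each intermediate vertex k = 0, 1, …, 2, update dist[i][j] ← min(dist[i][j], dist[i][k] + dist[k][j]). The final matrix gives, for each (i, j), the minimum total weight of any directed path from i to j (possibly empty when i = j).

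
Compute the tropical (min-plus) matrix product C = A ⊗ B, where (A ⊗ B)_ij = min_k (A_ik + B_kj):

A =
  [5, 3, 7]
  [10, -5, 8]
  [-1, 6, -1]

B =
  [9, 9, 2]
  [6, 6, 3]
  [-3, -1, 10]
A ⊗ B =
  [4, 6, 6]
  [1, 1, -2]
  [-4, -2, 1]

Apply the min-plus product entry-by-entry:
  C[0][0] = min over k of (A[0][0] + B[0][0] = 5 + 9 = 14, A[0][1] + B[1][0] = 3 + 6 = 9, A[0][2] + B[2][0] = 7 + -3 = 4) = 4 (attained at k = 2)
  C[0][1] = min over k of (A[0][0] + B[0][1] = 5 + 9 = 14, A[0][1] + B[1][1] = 3 + 6 = 9, A[0][2] + B[2][1] = 7 + -1 = 6) = 6 (attained at k = 2)
  C[0][2] = min over k of (A[0][0] + B[0][2] = 5 + 2 = 7, A[0][1] + B[1][2] = 3 + 3 = 6, A[0][2] + B[2][2] = 7 + 10 = 17) = 6 (attained at k = 1)
  C[1][0] = min over k of (A[1][0] + B[0][0] = 10 + 9 = 19, A[1][1] + B[1][0] = -5 + 6 = 1, A[1][2] + B[2][0] = 8 + -3 = 5) = 1 (attained at k = 1)
  C[1][1] = min over k of (A[1][0] + B[0][1] = 10 + 9 = 19, A[1][1] + B[1][1] = -5 + 6 = 1, A[1][2] + B[2][1] = 8 + -1 = 7) = 1 (attained at k = 1)
  C[1][2] = min over k of (A[1][0] + B[0][2] = 10 + 2 = 12, A[1][1] + B[1][2] = -5 + 3 = -2, A[1][2] + B[2][2] = 8 + 10 = 18) = -2 (attained at k = 1)
  C[2][0] = min over k of (A[2][0] + B[0][0] = -1 + 9 = 8, A[2][1] + B[1][0] = 6 + 6 = 12, A[2][2] + B[2][0] = -1 + -3 = -4) = -4 (attained at k = 2)
  C[2][1] = min over k of (A[2][0] + B[0][1] = -1 + 9 = 8, A[2][1] + B[1][1] = 6 + 6 = 12, A[2][2] + B[2][1] = -1 + -1 = -2) = -2 (attained at k = 2)
  C[2][2] = min over k of (A[2][0] + B[0][2] = -1 + 2 = 1, A[2][1] + B[1][2] = 6 + 3 = 9, A[2][2] + B[2][2] = -1 + 10 = 9) = 1 (attained at k = 0)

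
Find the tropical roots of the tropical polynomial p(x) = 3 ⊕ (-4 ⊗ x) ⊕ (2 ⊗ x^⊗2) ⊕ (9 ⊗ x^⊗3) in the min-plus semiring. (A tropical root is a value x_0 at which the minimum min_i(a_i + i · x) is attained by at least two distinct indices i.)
Roots: {-7, -6, 7}

Each tropical root is a break point of the lower envelope of the lines y = a_i + i · x (there are 4 lines, with slopes 0, 1, ..., 3). Only the lines that attain the minimum somewhere contribute to roots; other lines are dominated. Here the surviving (envelope) indices are i = 3, i = 2, i = 1, i = 0.
Intersections between consecutive envelope lines give the roots: for adjacent envelope indices i < j the intersection is x = (a_i − a_j) / (j − i). Reading off the sorted break points: {-7, -6, 7}.
Verification: at each break x_0, at least two indices attain the minimum of min_i(a_i + i · x_0).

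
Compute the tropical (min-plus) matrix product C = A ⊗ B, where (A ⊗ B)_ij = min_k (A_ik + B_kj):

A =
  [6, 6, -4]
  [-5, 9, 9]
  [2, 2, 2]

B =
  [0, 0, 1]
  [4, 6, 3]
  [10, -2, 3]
A ⊗ B =
  [6, -6, -1]
  [-5, -5, -4]
  [2, 0, 3]

Apply the min-plus product entry-by-entry:
  C[0][0] = min over k of (A[0][0] + B[0][0] = 6 + 0 = 6, A[0][1] + B[1][0] = 6 + 4 = 10, A[0][2] + B[2][0] = -4 + 10 = 6) = 6 (attained at k = 0)
  C[0][1] = min over k of (A[0][0] + B[0][1] = 6 + 0 = 6, A[0][1] + B[1][1] = 6 + 6 = 12, A[0][2] + B[2][1] = -4 + -2 = -6) = -6 (attained at k = 2)
  C[0][2] = min over k of (A[0][0] + B[0][2] = 6 + 1 = 7, A[0][1] + B[1][2] = 6 + 3 = 9, A[0][2] + B[2][2] = -4 + 3 = -1) = -1 (attained at k = 2)
  C[1][0] = min over k of (A[1][0] + B[0][0] = -5 + 0 = -5, A[1][1] + B[1][0] = 9 + 4 = 13, A[1][2] + B[2][0] = 9 + 10 = 19) = -5 (attained at k = 0)
  C[1][1] = min over k of (A[1][0] + B[0][1] = -5 + 0 = -5, A[1][1] + B[1][1] = 9 + 6 = 15, A[1][2] + B[2][1] = 9 + -2 = 7) = -5 (attained at k = 0)
  C[1][2] = min over k of (A[1][0] + B[0][2] = -5 + 1 = -4, A[1][1] + B[1][2] = 9 + 3 = 12, A[1][2] + B[2][2] = 9 + 3 = 12) = -4 (attained at k = 0)
  C[2][0] = min over k of (A[2][0] + B[0][0] = 2 + 0 = 2, A[2][1] + B[1][0] = 2 + 4 = 6, A[2][2] + B[2][0] = 2 + 10 = 12) = 2 (attained at k = 0)
  C[2][1] = min over k of (A[2][0] + B[0][1] = 2 + 0 = 2, A[2][1] + B[1][1] = 2 + 6 = 8, A[2][2] + B[2][1] = 2 + -2 = 0) = 0 (attained at k = 2)
  C[2][2] = min over k of (A[2][0] + B[0][2] = 2 + 1 = 3, A[2][1] + B[1][2] = 2 + 3 = 5, A[2][2] + B[2][2] = 2 + 3 = 5) = 3 (attained at k = 0)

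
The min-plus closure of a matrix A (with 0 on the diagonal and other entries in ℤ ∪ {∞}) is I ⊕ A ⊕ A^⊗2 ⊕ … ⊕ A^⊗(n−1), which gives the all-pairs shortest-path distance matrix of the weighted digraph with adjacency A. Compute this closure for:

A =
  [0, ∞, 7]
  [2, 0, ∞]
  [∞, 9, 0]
Closure =
  [0, 16, 7]
  [2, 0, 9]
  [11, 9, 0]

This is the Floyd-Warshall all-pairs shortest-path computation. For each intermediate vertex k = 0, 1, …, 2, update dist[i][j] ← min(dist[i][j], dist[i][k] + dist[k][j]). The final matrix gives, for each (i, j), the minimum total weight of any directed path from i to j (possibly empty when i = j).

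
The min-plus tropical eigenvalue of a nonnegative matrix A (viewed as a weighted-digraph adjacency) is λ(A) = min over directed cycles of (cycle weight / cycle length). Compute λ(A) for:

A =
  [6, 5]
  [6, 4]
λ(A) = 4

Enumerate directed cycles and compute their means (weight / length). Sample:
  cycle 0 → 0: weight = 6, length = 1, mean = 6/1 ≈ 6.000
  cycle 1 → 1: weight = 4, length = 1, mean = 4/1 ≈ 4.000
  cycle 0 → 1 → 0: weight = 11, length = 2, mean = 11/2 ≈ 5.500
  cycle 1 → 0 → 1: weight = 11, length = 2, mean = 11/2 ≈ 5.500
Minimum mean = 4.000, attained e.g. along the cycle 1 → 1 with weight 4 and length 1. So λ(A) = 4/1 = 4.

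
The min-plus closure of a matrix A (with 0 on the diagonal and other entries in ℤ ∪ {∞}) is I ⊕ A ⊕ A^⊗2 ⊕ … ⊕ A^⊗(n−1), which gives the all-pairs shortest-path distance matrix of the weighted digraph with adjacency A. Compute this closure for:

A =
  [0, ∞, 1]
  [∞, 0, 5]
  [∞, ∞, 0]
Closure =
  [0, ∞, 1]
  [∞, 0, 5]
  [∞, ∞, 0]

This is the Floyd-Warshall all-pairs shortest-path computation. For each intermediate vertex k = 0, 1, …, 2, update dist[i][j] ← min(dist[i][j], dist[i][k] + dist[k][j]). The final matrix gives, for each (i, j), the minimum total weight of any directed path from i to j (possibly empty when i = j).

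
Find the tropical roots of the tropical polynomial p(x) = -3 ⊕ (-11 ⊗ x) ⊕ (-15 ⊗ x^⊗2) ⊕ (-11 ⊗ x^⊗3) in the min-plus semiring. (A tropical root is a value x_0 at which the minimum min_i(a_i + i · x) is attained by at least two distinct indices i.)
Roots: {-4, 4, 8}

Each tropical root is a break point of the lower envelope of the lines y = a_i + i · x (there are 4 lines, with slopes 0, 1, ..., 3). Only the lines that attain the minimum somewhere contribute to roots; other lines are dominated. Here the surviving (envelope) indices are i = 3, i = 2, i = 1, i = 0.
Intersections between consecutive envelope lines give the roots: for adjacent envelope indices i < j the intersection is x = (a_i − a_j) / (j − i). Reading off the sorted break points: {-4, 4, 8}.
Verification: at each break x_0, at least two indices attain the minimum of min_i(a_i + i · x_0).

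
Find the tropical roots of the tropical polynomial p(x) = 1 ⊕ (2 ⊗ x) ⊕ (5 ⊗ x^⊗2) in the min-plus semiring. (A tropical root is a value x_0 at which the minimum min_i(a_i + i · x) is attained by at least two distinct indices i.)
Roots: {-3, -1}

Each tropical root is a break point of the lower envelope of the lines y = a_i + i · x (there are 3 lines, with slopes 0, 1, ..., 2). Only the lines that attain the minimum somewhere contribute to roots; other lines are dominated. Here the surviving (envelope) indices are i = 2, i = 1, i = 0.
Intersections between consecutive envelope lines give the roots: for adjacent envelope indices i < j the intersection is x = (a_i − a_j) / (j − i). Reading off the sorted break points: {-3, -1}.
Verification: at each break x_0, at least two indices attain the minimum of min_i(a_i + i · x_0).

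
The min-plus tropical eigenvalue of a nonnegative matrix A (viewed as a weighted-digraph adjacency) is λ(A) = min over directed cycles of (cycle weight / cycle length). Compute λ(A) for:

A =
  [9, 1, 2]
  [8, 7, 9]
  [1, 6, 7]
λ(A) = 3/2

Enumerate directed cycles and compute their means (weight / length). Sample:
  cycle 0 → 0: weight = 9, length = 1, mean = 9/1 ≈ 9.000
  cycle 1 → 1: weight = 7, length = 1, mean = 7/1 ≈ 7.000
  cycle 2 → 2: weight = 7, length = 1, mean = 7/1 ≈ 7.000
  cycle 0 → 1 → 0: weight = 9, length = 2, mean = 9/2 ≈ 4.500
  cycle 0 → 2 → 0: weight = 3, length = 2, mean = 3/2 ≈ 1.500
  cycle 1 → 0 → 1: weight = 9, length = 2, mean = 9/2 ≈ 4.500
Minimum mean = 1.500, attained e.g. along the cycle 0 → 2 → 0 with weight 3 and length 2. So λ(A) = 3/2 = 3/2.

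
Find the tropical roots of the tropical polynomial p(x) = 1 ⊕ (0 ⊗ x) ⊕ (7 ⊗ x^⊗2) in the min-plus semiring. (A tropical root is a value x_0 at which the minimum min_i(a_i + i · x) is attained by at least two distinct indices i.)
Roots: {-7, 1}

Each tropical root is a break point of the lower envelope of the lines y = a_i + i · x (there are 3 lines, with slopes 0, 1, ..., 2). Only the lines that attain the minimum somewhere contribute to roots; other lines are dominated. Here the surviving (envelope) indices are i = 2, i = 1, i = 0.
Intersections between consecutive envelope lines give the roots: for adjacent envelope indices i < j the intersection is x = (a_i − a_j) / (j − i). Reading off the sorted break points: {-7, 1}.
Verification: at each break x_0, at least two indices attain the minimum of min_i(a_i + i · x_0).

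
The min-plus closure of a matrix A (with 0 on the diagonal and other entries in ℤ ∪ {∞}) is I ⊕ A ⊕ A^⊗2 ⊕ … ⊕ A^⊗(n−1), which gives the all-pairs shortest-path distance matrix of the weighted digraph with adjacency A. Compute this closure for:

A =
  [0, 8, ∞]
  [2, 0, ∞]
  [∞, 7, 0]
Closure =
  [0, 8, ∞]
  [2, 0, ∞]
  [9, 7, 0]

This is the Floyd-Warshall all-pairs shortest-path computation. For each intermediate vertex k = 0, 1, …, 2, update dist[i][j] ← min(dist[i][j], dist[i][k] + dist[k][j]). The final matrix gives, for each (i, j), the minimum total weight of any directed path from i to j (possibly empty when i = j).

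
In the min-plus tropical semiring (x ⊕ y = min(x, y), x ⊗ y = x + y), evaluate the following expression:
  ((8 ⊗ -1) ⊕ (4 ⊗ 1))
((8 ⊗ -1) ⊕ (4 ⊗ 1)) = 5

Expand innermost to outermost. Recall ⊕ takes the minimum of its arguments and ⊗ takes their sum. Working out the expression ((8 ⊗ -1) ⊕ (4 ⊗ 1)) gives 5.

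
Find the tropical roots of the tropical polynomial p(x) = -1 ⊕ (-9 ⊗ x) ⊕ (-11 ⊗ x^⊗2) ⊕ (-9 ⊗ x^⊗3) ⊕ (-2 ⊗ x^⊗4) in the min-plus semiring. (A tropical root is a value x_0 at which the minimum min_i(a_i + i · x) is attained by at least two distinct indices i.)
Roots: {-7, -2, 2, 8}

Each tropical root is a break point of the lower envelope of the lines y = a_i + i · x (there are 5 lines, with slopes 0, 1, ..., 4). Only the lines that attain the minimum somewhere contribute to roots; other lines are dominated. Here the surviving (envelope) indices are i = 4, i = 3, i = 2, i = 1, i = 0.
Intersections between consecutive envelope lines give the roots: for adjacent envelope indices i < j the intersection is x = (a_i − a_j) / (j − i). Reading off the sorted break points: {-7, -2, 2, 8}.
Verification: at each break x_0, at least two indices attain the minimum of min_i(a_i + i · x_0).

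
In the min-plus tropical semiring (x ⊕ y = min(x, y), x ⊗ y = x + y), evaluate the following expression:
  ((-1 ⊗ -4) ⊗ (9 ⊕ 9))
((-1 ⊗ -4) ⊗ (9 ⊕ 9)) = 4

Expand innermost to outermost. Recall ⊕ takes the minimum of its arguments and ⊗ takes their sum. Working out the expression ((-1 ⊗ -4) ⊗ (9 ⊕ 9)) gives 4.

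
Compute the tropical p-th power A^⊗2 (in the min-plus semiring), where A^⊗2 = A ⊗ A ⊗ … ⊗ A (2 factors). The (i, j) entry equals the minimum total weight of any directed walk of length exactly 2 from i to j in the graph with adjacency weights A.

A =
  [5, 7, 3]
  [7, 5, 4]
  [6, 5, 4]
A^⊗2 =
  [9, 8, 7]
  [10, 9, 8]
  [10, 9, 8]

Each entry (A^⊗2)_ij equals the minimum over all length-2 walks i = v_0 → v_1 → … → v_2 = j of Σ_t A[v_t][v_{t+1}]. For example, for (i, j) = (0, 2) we minimise over 3 possible intermediate vertex sequences; the minimum is 7, attained along the walk 0 → 2 → 2.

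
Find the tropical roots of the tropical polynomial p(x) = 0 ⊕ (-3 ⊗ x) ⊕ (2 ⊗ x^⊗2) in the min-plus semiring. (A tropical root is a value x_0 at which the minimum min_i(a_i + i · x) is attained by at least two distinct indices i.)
Roots: {-5, 3}

Each tropical root is a break point of the lower envelope of the lines y = a_i + i · x (there are 3 lines, with slopes 0, 1, ..., 2). Only the lines that attain the minimum somewhere contribute to roots; other lines are dominated. Here the surviving (envelope) indices are i = 2, i = 1, i = 0.
Intersections between consecutive envelope lines give the roots: for adjacent envelope indices i < j the intersection is x = (a_i − a_j) / (j − i). Reading off the sorted break points: {-5, 3}.
Verification: at each break x_0, at least two indices attain the minimum of min_i(a_i + i · x_0).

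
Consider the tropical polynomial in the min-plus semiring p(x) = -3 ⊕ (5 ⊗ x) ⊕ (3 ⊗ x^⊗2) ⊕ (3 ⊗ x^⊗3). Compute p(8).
p(8) = -3

A tropical monomial a ⊗ x^⊗i evaluates to a + i · x. Evaluating each term at x = 8:
  Term 0 contributes -3 + 0 · 8 = -3
  Term 1 contributes 5 + 1 · 8 = 13
  Term 2 contributes 3 + 2 · 8 = 19
  Term 3 contributes 3 + 3 · 8 = 27
p(8) = ⊕ of these = min[-3, 13, 19, 27] = -3.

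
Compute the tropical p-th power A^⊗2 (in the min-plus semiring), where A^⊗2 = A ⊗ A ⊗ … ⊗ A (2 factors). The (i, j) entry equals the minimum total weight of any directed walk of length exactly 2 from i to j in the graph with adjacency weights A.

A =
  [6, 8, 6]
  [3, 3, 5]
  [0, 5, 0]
A^⊗2 =
  [6, 11, 6]
  [5, 6, 5]
  [0, 5, 0]

Each entry (A^⊗2)_ij equals the minimum over all length-2 walks i = v_0 → v_1 → … → v_2 = j of Σ_t A[v_t][v_{t+1}]. For example, for (i, j) = (0, 2) we minimise over 3 possible intermediate vertex sequences; the minimum is 6, attained along the walk 0 → 2 → 2.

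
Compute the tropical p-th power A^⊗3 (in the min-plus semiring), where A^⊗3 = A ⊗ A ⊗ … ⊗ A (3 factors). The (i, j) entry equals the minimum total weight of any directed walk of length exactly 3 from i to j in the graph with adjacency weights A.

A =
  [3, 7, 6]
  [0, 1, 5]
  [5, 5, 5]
A^⊗3 =
  [8, 9, 12]
  [2, 3, 7]
  [6, 7, 11]

Each entry (A^⊗3)_ij equals the minimum over all length-3 walks i = v_0 → v_1 → … → v_3 = j of Σ_t A[v_t][v_{t+1}]. For example, for (i, j) = (0, 2) we minimise over 9 possible intermediate vertex sequences; the minimum is 12, attained along the walk 0 → 0 → 0 → 2.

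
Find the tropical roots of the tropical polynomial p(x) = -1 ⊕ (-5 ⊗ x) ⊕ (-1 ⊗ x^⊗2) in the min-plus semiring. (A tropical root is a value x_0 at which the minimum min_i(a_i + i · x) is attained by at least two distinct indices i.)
Roots: {-4, 4}

Each tropical root is a break point of the lower envelope of the lines y = a_i + i · x (there are 3 lines, with slopes 0, 1, ..., 2). Only the lines that attain the minimum somewhere contribute to roots; other lines are dominated. Here the surviving (envelope) indices are i = 2, i = 1, i = 0.
Intersections between consecutive envelope lines give the roots: for adjacent envelope indices i < j the intersection is x = (a_i − a_j) / (j − i). Reading off the sorted break points: {-4, 4}.
Verification: at each break x_0, at least two indices attain the minimum of min_i(a_i + i · x_0).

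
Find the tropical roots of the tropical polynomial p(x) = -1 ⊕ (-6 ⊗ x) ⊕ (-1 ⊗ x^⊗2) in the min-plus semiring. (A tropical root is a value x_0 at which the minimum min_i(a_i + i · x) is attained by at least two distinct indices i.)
Roots: {-5, 5}

Each tropical root is a break point of the lower envelope of the lines y = a_i + i · x (there are 3 lines, with slopes 0, 1, ..., 2). Only the lines that attain the minimum somewhere contribute to roots; other lines are dominated. Here the surviving (envelope) indices are i = 2, i = 1, i = 0.
Intersections between consecutive envelope lines give the roots: for adjacent envelope indices i < j the intersection is x = (a_i − a_j) / (j − i). Reading off the sorted break points: {-5, 5}.
Verification: at each break x_0, at least two indices attain the minimum of min_i(a_i + i · x_0).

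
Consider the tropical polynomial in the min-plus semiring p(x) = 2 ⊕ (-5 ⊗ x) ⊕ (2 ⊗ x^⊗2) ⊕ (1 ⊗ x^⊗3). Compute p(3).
p(3) = -2

A tropical monomial a ⊗ x^⊗i evaluates to a + i · x. Evaluating each term at x = 3:
  Term 0 contributes 2 + 0 · 3 = 2
  Term 1 contributes -5 + 1 · 3 = -2
  Term 2 contributes 2 + 2 · 3 = 8
  Term 3 contributes 1 + 3 · 3 = 10
p(3) = ⊕ of these = min[2, -2, 8, 10] = -2.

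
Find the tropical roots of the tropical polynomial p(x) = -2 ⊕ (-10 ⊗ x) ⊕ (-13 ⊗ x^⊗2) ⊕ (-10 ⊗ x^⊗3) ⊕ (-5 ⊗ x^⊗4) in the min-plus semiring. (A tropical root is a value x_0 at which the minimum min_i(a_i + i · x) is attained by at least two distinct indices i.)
Roots: {-5, -3, 3, 8}

Each tropical root is a break point of the lower envelope of the lines y = a_i + i · x (there are 5 lines, with slopes 0, 1, ..., 4). Only the lines that attain the minimum somewhere contribute to roots; other lines are dominated. Here the surviving (envelope) indices are i = 4, i = 3, i = 2, i = 1, i = 0.
Intersections between consecutive envelope lines give the roots: for adjacent envelope indices i < j the intersection is x = (a_i − a_j) / (j − i). Reading off the sorted break points: {-5, -3, 3, 8}.
Verification: at each break x_0, at least two indices attain the minimum of min_i(a_i + i · x_0).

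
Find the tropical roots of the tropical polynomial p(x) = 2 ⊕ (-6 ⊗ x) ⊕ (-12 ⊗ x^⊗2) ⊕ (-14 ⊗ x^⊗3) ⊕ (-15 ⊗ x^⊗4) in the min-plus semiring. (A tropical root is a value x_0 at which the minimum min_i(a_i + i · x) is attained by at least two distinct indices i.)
Roots: {1, 2, 6, 8}

Each tropical root is a break point of the lower envelope of the lines y = a_i + i · x (there are 5 lines, with slopes 0, 1, ..., 4). Only the lines that attain the minimum somewhere contribute to roots; other lines are dominated. Here the surviving (envelope) indices are i = 4, i = 3, i = 2, i = 1, i = 0.
Intersections between consecutive envelope lines give the roots: for adjacent envelope indices i < j the intersection is x = (a_i − a_j) / (j − i). Reading off the sorted break points: {1, 2, 6, 8}.
Verification: at each break x_0, at least two indices attain the minimum of min_i(a_i + i · x_0).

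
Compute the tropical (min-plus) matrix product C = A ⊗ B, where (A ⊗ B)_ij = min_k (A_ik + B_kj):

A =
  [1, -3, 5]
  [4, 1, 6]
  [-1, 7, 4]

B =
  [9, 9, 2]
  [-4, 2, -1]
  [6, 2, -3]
A ⊗ B =
  [-7, -1, -4]
  [-3, 3, 0]
  [3, 6, 1]

Apply the min-plus product entry-by-entry:
  C[0][0] = min over k of (A[0][0] + B[0][0] = 1 + 9 = 10, A[0][1] + B[1][0] = -3 + -4 = -7, A[0][2] + B[2][0] = 5 + 6 = 11) = -7 (attained at k = 1)
  C[0][1] = min over k of (A[0][0] + B[0][1] = 1 + 9 = 10, A[0][1] + B[1][1] = -3 + 2 = -1, A[0][2] + B[2][1] = 5 + 2 = 7) = -1 (attained at k = 1)
  C[0][2] = min over k of (A[0][0] + B[0][2] = 1 + 2 = 3, A[0][1] + B[1][2] = -3 + -1 = -4, A[0][2] + B[2][2] = 5 + -3 = 2) = -4 (attained at k = 1)
  C[1][0] = min over k of (A[1][0] + B[0][0] = 4 + 9 = 13, A[1][1] + B[1][0] = 1 + -4 = -3, A[1][2] + B[2][0] = 6 + 6 = 12) = -3 (attained at k = 1)
  C[1][1] = min over k of (A[1][0] + B[0][1] = 4 + 9 = 13, A[1][1] + B[1][1] = 1 + 2 = 3, A[1][2] + B[2][1] = 6 + 2 = 8) = 3 (attained at k = 1)
  C[1][2] = min over k of (A[1][0] + B[0][2] = 4 + 2 = 6, A[1][1] + B[1][2] = 1 + -1 = 0, A[1][2] + B[2][2] = 6 + -3 = 3) = 0 (attained at k = 1)
  C[2][0] = min over k of (A[2][0] + B[0][0] = -1 + 9 = 8, A[2][1] + B[1][0] = 7 + -4 = 3, A[2][2] + B[2][0] = 4 + 6 = 10) = 3 (attained at k = 1)
  C[2][1] = min over k of (A[2][0] + B[0][1] = -1 + 9 = 8, A[2][1] + B[1][1] = 7 + 2 = 9, A[2][2] + B[2][1] = 4 + 2 = 6) = 6 (attained at k = 2)
  C[2][2] = min over k of (A[2][0] + B[0][2] = -1 + 2 = 1, A[2][1] + B[1][2] = 7 + -1 = 6, A[2][2] + B[2][2] = 4 + -3 = 1) = 1 (attained at k = 0)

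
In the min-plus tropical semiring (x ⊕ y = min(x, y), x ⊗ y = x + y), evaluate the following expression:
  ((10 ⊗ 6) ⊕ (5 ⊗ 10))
((10 ⊗ 6) ⊕ (5 ⊗ 10)) = 15

Expand innermost to outermost. Recall ⊕ takes the minimum of its arguments and ⊗ takes their sum. Working out the expression ((10 ⊗ 6) ⊕ (5 ⊗ 10)) gives 15.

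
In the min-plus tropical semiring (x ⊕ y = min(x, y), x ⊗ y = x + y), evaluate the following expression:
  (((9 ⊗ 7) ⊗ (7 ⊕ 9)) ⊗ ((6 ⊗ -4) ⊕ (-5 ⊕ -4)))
(((9 ⊗ 7) ⊗ (7 ⊕ 9)) ⊗ ((6 ⊗ -4) ⊕ (-5 ⊕ -4))) = 18

Expand innermost to outermost. Recall ⊕ takes the minimum of its arguments and ⊗ takes their sum. Working out the expression (((9 ⊗ 7) ⊗ (7 ⊕ 9)) ⊗ ((6 ⊗ -4) ⊕ (-5 ⊕ -4))) gives 18.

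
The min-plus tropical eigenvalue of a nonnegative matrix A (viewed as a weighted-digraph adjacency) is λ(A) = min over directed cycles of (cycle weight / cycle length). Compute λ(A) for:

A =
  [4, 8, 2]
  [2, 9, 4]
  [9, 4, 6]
λ(A) = 8/3

Enumerate directed cycles and compute their means (weight / length). Sample:
  cycle 0 → 0: weight = 4, length = 1, mean = 4/1 ≈ 4.000
  cycle 1 → 1: weight = 9, length = 1, mean = 9/1 ≈ 9.000
  cycle 2 → 2: weight = 6, length = 1, mean = 6/1 ≈ 6.000
  cycle 0 → 1 → 0: weight = 10, length = 2, mean = 10/2 ≈ 5.000
  cycle 0 → 2 → 0: weight = 11, length = 2, mean = 11/2 ≈ 5.500
  cycle 1 → 0 → 1: weight = 10, length = 2, mean = 10/2 ≈ 5.000
Minimum mean = 2.667, attained e.g. along the cycle 0 → 2 → 1 → 0 with weight 8 and length 3. So λ(A) = 8/3 = 8/3.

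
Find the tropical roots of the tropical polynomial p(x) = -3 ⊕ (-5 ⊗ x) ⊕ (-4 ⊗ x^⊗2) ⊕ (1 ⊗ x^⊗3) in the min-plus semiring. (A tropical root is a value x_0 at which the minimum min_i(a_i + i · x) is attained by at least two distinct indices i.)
Roots: {-5, -1, 2}

Each tropical root is a break point of the lower envelope of the lines y = a_i + i · x (there are 4 lines, with slopes 0, 1, ..., 3). Only the lines that attain the minimum somewhere contribute to roots; other lines are dominated. Here the surviving (envelope) indices are i = 3, i = 2, i = 1, i = 0.
Intersections between consecutive envelope lines give the roots: for adjacent envelope indices i < j the intersection is x = (a_i − a_j) / (j − i). Reading off the sorted break points: {-5, -1, 2}.
Verification: at each break x_0, at least two indices attain the minimum of min_i(a_i + i · x_0).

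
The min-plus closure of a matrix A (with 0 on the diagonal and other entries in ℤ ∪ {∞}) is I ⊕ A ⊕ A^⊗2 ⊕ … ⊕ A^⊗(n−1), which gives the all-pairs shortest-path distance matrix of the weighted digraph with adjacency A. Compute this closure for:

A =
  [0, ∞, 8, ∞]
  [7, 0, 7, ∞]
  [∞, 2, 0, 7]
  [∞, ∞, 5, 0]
Closure =
  [0, 10, 8, 15]
  [7, 0, 7, 14]
  [9, 2, 0, 7]
  [14, 7, 5, 0]

This is the Floyd-Warshall all-pairs shortest-path computation. For each intermediate vertex k = 0, 1, …, 3, update dist[i][j] ← min(dist[i][j], dist[i][k] + dist[k][j]). The final matrix gives, for each (i, j), the minimum total weight of any directed path from i to j (possibly empty when i = j).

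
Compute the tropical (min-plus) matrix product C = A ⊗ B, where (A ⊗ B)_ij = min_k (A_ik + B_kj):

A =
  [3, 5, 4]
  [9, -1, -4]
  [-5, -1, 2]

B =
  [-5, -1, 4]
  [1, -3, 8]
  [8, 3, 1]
A ⊗ B =
  [-2, 2, 5]
  [0, -4, -3]
  [-10, -6, -1]

Apply the min-plus product entry-by-entry:
  C[0][0] = min over k of (A[0][0] + B[0][0] = 3 + -5 = -2, A[0][1] + B[1][0] = 5 + 1 = 6, A[0][2] + B[2][0] = 4 + 8 = 12) = -2 (attained at k = 0)
  C[0][1] = min over k of (A[0][0] + B[0][1] = 3 + -1 = 2, A[0][1] + B[1][1] = 5 + -3 = 2, A[0][2] + B[2][1] = 4 + 3 = 7) = 2 (attained at k = 0)
  C[0][2] = min over k of (A[0][0] + B[0][2] = 3 + 4 = 7, A[0][1] + B[1][2] = 5 + 8 = 13, A[0][2] + B[2][2] = 4 + 1 = 5) = 5 (attained at k = 2)
  C[1][0] = min over k of (A[1][0] + B[0][0] = 9 + -5 = 4, A[1][1] + B[1][0] = -1 + 1 = 0, A[1][2] + B[2][0] = -4 + 8 = 4) = 0 (attained at k = 1)
  C[1][1] = min over k of (A[1][0] + B[0][1] = 9 + -1 = 8, A[1][1] + B[1][1] = -1 + -3 = -4, A[1][2] + B[2][1] = -4 + 3 = -1) = -4 (attained at k = 1)
  C[1][2] = min over k of (A[1][0] + B[0][2] = 9 + 4 = 13, A[1][1] + B[1][2] = -1 + 8 = 7, A[1][2] + B[2][2] = -4 + 1 = -3) = -3 (attained at k = 2)
  C[2][0] = min over k of (A[2][0] + B[0][0] = -5 + -5 = -10, A[2][1] + B[1][0] = -1 + 1 = 0, A[2][2] + B[2][0] = 2 + 8 = 10) = -10 (attained at k = 0)
  C[2][1] = min over k of (A[2][0] + B[0][1] = -5 + -1 = -6, A[2][1] + B[1][1] = -1 + -3 = -4, A[2][2] + B[2][1] = 2 + 3 = 5) = -6 (attained at k = 0)
  C[2][2] = min over k of (A[2][0] + B[0][2] = -5 + 4 = -1, A[2][1] + B[1][2] = -1 + 8 = 7, A[2][2] + B[2][2] = 2 + 1 = 3) = -1 (attained at k = 0)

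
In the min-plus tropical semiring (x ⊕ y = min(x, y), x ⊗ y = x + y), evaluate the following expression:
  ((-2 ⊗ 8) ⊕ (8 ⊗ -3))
((-2 ⊗ 8) ⊕ (8 ⊗ -3)) = 5

Expand innermost to outermost. Recall ⊕ takes the minimum of its arguments and ⊗ takes their sum. Working out the expression ((-2 ⊗ 8) ⊕ (8 ⊗ -3)) gives 5.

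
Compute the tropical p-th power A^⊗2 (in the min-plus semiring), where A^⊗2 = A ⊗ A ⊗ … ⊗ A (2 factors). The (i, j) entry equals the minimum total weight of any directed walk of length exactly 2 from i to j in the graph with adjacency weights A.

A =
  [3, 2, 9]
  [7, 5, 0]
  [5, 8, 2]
A^⊗2 =
  [6, 5, 2]
  [5, 8, 2]
  [7, 7, 4]

Each entry (A^⊗2)_ij equals the minimum over all length-2 walks i = v_0 → v_1 → … → v_2 = j of Σ_t A[v_t][v_{t+1}]. For example, for (i, j) = (0, 2) we minimise over 3 possible intermediate vertex sequences; the minimum is 2, attained along the walk 0 → 1 → 2.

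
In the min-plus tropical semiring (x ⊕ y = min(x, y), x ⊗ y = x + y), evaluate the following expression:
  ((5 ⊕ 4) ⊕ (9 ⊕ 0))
((5 ⊕ 4) ⊕ (9 ⊕ 0)) = 0

Expand innermost to outermost. Recall ⊕ takes the minimum of its arguments and ⊗ takes their sum. Working out the expression ((5 ⊕ 4) ⊕ (9 ⊕ 0)) gives 0.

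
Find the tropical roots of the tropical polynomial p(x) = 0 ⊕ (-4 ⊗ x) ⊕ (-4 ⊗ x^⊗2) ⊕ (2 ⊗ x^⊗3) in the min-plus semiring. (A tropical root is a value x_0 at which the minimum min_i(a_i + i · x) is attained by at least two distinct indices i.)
Roots: {-6, 0, 4}

Each tropical root is a break point of the lower envelope of the lines y = a_i + i · x (there are 4 lines, with slopes 0, 1, ..., 3). Only the lines that attain the minimum somewhere contribute to roots; other lines are dominated. Here the surviving (envelope) indices are i = 3, i = 2, i = 1, i = 0.
Intersections between consecutive envelope lines give the roots: for adjacent envelope indices i < j the intersection is x = (a_i − a_j) / (j − i). Reading off the sorted break points: {-6, 0, 4}.
Verification: at each break x_0, at least two indices attain the minimum of min_i(a_i + i · x_0).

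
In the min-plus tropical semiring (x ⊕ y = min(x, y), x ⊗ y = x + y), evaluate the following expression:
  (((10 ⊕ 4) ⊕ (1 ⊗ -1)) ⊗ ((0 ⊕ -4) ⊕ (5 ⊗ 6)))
(((10 ⊕ 4) ⊕ (1 ⊗ -1)) ⊗ ((0 ⊕ -4) ⊕ (5 ⊗ 6))) = -4

Expand innermost to outermost. Recall ⊕ takes the minimum of its arguments and ⊗ takes their sum. Working out the expression (((10 ⊕ 4) ⊕ (1 ⊗ -1)) ⊗ ((0 ⊕ -4) ⊕ (5 ⊗ 6))) gives -4.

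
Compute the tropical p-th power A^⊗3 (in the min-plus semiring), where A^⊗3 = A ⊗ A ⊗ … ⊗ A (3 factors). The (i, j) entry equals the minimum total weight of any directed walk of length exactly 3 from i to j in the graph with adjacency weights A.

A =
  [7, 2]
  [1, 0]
A^⊗3 =
  [3, 2]
  [1, 0]

Each entry (A^⊗3)_ij equals the minimum over all length-3 walks i = v_0 → v_1 → … → v_3 = j of Σ_t A[v_t][v_{t+1}]. For example, for (i, j) = (0, 1) we minimise over 4 possible intermediate vertex sequences; the minimum is 2, attained along the walk 0 → 1 → 1 → 1.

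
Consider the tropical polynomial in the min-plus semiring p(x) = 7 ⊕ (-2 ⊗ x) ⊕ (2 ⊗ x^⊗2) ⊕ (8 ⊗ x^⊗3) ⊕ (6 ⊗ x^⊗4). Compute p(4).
p(4) = 2

A tropical monomial a ⊗ x^⊗i evaluates to a + i · x. Evaluating each term at x = 4:
  Term 0 contributes 7 + 0 · 4 = 7
  Term 1 contributes -2 + 1 · 4 = 2
  Term 2 contributes 2 + 2 · 4 = 10
  Term 3 contributes 8 + 3 · 4 = 20
  Term 4 contributes 6 + 4 · 4 = 22
p(4) = ⊕ of these = min[7, 2, 10, 20, 22] = 2.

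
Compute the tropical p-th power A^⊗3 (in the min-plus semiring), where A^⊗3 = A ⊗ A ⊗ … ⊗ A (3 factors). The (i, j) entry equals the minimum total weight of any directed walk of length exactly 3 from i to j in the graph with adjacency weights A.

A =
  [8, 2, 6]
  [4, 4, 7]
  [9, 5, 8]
A^⊗3 =
  [10, 8, 12]
  [10, 10, 13]
  [13, 11, 15]

Each entry (A^⊗3)_ij equals the minimum over all length-3 walks i = v_0 → v_1 → … → v_3 = j of Σ_t A[v_t][v_{t+1}]. For example, for (i, j) = (0, 2) we minimise over 9 possible intermediate vertex sequences; the minimum is 12, attained along the walk 0 → 1 → 0 → 2.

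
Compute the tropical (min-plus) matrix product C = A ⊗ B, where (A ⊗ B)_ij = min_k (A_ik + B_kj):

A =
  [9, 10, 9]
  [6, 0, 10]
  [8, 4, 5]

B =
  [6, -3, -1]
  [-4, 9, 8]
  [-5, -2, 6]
A ⊗ B =
  [4, 6, 8]
  [-4, 3, 5]
  [0, 3, 7]

Apply the min-plus product entry-by-entry:
  C[0][0] = min over k of (A[0][0] + B[0][0] = 9 + 6 = 15, A[0][1] + B[1][0] = 10 + -4 = 6, A[0][2] + B[2][0] = 9 + -5 = 4) = 4 (attained at k = 2)
  C[0][1] = min over k of (A[0][0] + B[0][1] = 9 + -3 = 6, A[0][1] + B[1][1] = 10 + 9 = 19, A[0][2] + B[2][1] = 9 + -2 = 7) = 6 (attained at k = 0)
  C[0][2] = min over k of (A[0][0] + B[0][2] = 9 + -1 = 8, A[0][1] + B[1][2] = 10 + 8 = 18, A[0][2] + B[2][2] = 9 + 6 = 15) = 8 (attained at k = 0)
  C[1][0] = min over k of (A[1][0] + B[0][0] = 6 + 6 = 12, A[1][1] + B[1][0] = 0 + -4 = -4, A[1][2] + B[2][0] = 10 + -5 = 5) = -4 (attained at k = 1)
  C[1][1] = min over k of (A[1][0] + B[0][1] = 6 + -3 = 3, A[1][1] + B[1][1] = 0 + 9 = 9, A[1][2] + B[2][1] = 10 + -2 = 8) = 3 (attained at k = 0)
  C[1][2] = min over k of (A[1][0] + B[0][2] = 6 + -1 = 5, A[1][1] + B[1][2] = 0 + 8 = 8, A[1][2] + B[2][2] = 10 + 6 = 16) = 5 (attained at k = 0)
  C[2][0] = min over k of (A[2][0] + B[0][0] = 8 + 6 = 14, A[2][1] + B[1][0] = 4 + -4 = 0, A[2][2] + B[2][0] = 5 + -5 = 0) = 0 (attained at k = 1)
  C[2][1] = min over k of (A[2][0] + B[0][1] = 8 + -3 = 5, A[2][1] + B[1][1] = 4 + 9 = 13, A[2][2] + B[2][1] = 5 + -2 = 3) = 3 (attained at k = 2)
  C[2][2] = min over k of (A[2][0] + B[0][2] = 8 + -1 = 7, A[2][1] + B[1][2] = 4 + 8 = 12, A[2][2] + B[2][2] = 5 + 6 = 11) = 7 (attained at k = 0)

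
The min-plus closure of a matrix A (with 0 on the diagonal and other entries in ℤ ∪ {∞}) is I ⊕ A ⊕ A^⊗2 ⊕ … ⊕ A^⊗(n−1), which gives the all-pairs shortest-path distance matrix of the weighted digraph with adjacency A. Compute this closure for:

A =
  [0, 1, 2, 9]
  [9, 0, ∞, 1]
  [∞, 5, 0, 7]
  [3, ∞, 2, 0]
Closure =
  [0, 1, 2, 2]
  [4, 0, 3, 1]
  [9, 5, 0, 6]
  [3, 4, 2, 0]

This is the Floyd-Warshall all-pairs shortest-path computation. For each intermediate vertex k = 0, 1, …, 3, update dist[i][j] ← min(dist[i][j], dist[i][k] + dist[k][j]). The final matrix gives, for each (i, j), the minimum total weight of any directed path from i to j (possibly empty when i = j).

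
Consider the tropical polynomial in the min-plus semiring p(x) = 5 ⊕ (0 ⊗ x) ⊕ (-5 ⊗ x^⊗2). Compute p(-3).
p(-3) = -11

A tropical monomial a ⊗ x^⊗i evaluates to a + i · x. Evaluating each term at x = -3:
  Term 0 contributes 5 + 0 · -3 = 5
  Term 1 contributes 0 + 1 · -3 = -3
  Term 2 contributes -5 + 2 · -3 = -11
p(-3) = ⊕ of these = min[5, -3, -11] = -11.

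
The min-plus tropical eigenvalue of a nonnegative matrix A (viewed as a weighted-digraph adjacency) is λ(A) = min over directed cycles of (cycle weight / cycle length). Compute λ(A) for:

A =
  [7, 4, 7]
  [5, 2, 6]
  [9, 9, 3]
λ(A) = 2

Enumerate directed cycles and compute their means (weight / length). Sample:
  cycle 0 → 0: weight = 7, length = 1, mean = 7/1 ≈ 7.000
  cycle 1 → 1: weight = 2, length = 1, mean = 2/1 ≈ 2.000
  cycle 2 → 2: weight = 3, length = 1, mean = 3/1 ≈ 3.000
  cycle 0 → 1 → 0: weight = 9, length = 2, mean = 9/2 ≈ 4.500
  cycle 0 → 2 → 0: weight = 16, length = 2, mean = 16/2 ≈ 8.000
  cycle 1 → 0 → 1: weight = 9, length = 2, mean = 9/2 ≈ 4.500
Minimum mean = 2.000, attained e.g. along the cycle 1 → 1 with weight 2 and length 1. So λ(A) = 2/1 = 2.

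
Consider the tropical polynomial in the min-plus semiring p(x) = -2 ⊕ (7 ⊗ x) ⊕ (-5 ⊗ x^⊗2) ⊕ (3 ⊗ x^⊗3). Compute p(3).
p(3) = -2

A tropical monomial a ⊗ x^⊗i evaluates to a + i · x. Evaluating each term at x = 3:
  Term 0 contributes -2 + 0 · 3 = -2
  Term 1 contributes 7 + 1 · 3 = 10
  Term 2 contributes -5 + 2 · 3 = 1
  Term 3 contributes 3 + 3 · 3 = 12
p(3) = ⊕ of these = min[-2, 10, 1, 12] = -2.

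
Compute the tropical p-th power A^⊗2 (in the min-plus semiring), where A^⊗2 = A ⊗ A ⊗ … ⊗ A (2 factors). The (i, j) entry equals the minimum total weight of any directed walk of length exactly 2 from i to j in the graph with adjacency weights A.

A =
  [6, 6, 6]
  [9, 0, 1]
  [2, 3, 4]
A^⊗2 =
  [8, 6, 7]
  [3, 0, 1]
  [6, 3, 4]

Each entry (A^⊗2)_ij equals the minimum over all length-2 walks i = v_0 → v_1 → … → v_2 = j of Σ_t A[v_t][v_{t+1}]. For example, for (i, j) = (0, 2) we minimise over 3 possible intermediate vertex sequences; the minimum is 7, attained along the walk 0 → 1 → 2.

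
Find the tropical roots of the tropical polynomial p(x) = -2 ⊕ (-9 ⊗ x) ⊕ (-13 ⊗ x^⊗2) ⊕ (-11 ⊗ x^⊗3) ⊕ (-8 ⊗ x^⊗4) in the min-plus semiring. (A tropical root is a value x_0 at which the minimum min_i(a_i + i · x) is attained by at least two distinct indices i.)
Roots: {-3, -2, 4, 7}

Each tropical root is a break point of the lower envelope of the lines y = a_i + i · x (there are 5 lines, with slopes 0, 1, ..., 4). Only the lines that attain the minimum somewhere contribute to roots; other lines are dominated. Here the surviving (envelope) indices are i = 4, i = 3, i = 2, i = 1, i = 0.
Intersections between consecutive envelope lines give the roots: for adjacent envelope indices i < j the intersection is x = (a_i − a_j) / (j − i). Reading off the sorted break points: {-3, -2, 4, 7}.
Verification: at each break x_0, at least two indices attain the minimum of min_i(a_i + i · x_0).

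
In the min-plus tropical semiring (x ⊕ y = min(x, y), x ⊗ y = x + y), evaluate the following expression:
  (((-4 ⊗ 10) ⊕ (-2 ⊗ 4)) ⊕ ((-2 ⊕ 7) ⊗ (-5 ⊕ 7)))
(((-4 ⊗ 10) ⊕ (-2 ⊗ 4)) ⊕ ((-2 ⊕ 7) ⊗ (-5 ⊕ 7))) = -7

Expand innermost to outermost. Recall ⊕ takes the minimum of its arguments and ⊗ takes their sum. Working out the expression (((-4 ⊗ 10) ⊕ (-2 ⊗ 4)) ⊕ ((-2 ⊕ 7) ⊗ (-5 ⊕ 7))) gives -7.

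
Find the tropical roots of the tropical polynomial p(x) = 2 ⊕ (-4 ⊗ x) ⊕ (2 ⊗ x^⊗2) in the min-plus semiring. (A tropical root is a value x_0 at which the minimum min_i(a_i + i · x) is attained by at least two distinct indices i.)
Roots: {-6, 6}

Each tropical root is a break point of the lower envelope of the lines y = a_i + i · x (there are 3 lines, with slopes 0, 1, ..., 2). Only the lines that attain the minimum somewhere contribute to roots; other lines are dominated. Here the surviving (envelope) indices are i = 2, i = 1, i = 0.
Intersections between consecutive envelope lines give the roots: for adjacent envelope indices i < j the intersection is x = (a_i − a_j) / (j − i). Reading off the sorted break points: {-6, 6}.
Verification: at each break x_0, at least two indices attain the minimum of min_i(a_i + i · x_0).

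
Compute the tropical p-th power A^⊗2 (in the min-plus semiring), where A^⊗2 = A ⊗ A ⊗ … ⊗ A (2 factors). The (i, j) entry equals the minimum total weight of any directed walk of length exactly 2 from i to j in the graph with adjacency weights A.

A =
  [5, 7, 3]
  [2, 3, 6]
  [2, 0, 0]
A^⊗2 =
  [5, 3, 3]
  [5, 6, 5]
  [2, 0, 0]

Each entry (A^⊗2)_ij equals the minimum over all length-2 walks i = v_0 → v_1 → … → v_2 = j of Σ_t A[v_t][v_{t+1}]. For example, for (i, j) = (0, 2) we minimise over 3 possible intermediate vertex sequences; the minimum is 3, attained along the walk 0 → 2 → 2.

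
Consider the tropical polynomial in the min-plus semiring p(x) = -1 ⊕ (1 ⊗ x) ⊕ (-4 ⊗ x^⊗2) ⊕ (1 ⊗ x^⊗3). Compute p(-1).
p(-1) = -6

A tropical monomial a ⊗ x^⊗i evaluates to a + i · x. Evaluating each term at x = -1:
  Term 0 contributes -1 + 0 · -1 = -1
  Term 1 contributes 1 + 1 · -1 = 0
  Term 2 contributes -4 + 2 · -1 = -6
  Term 3 contributes 1 + 3 · -1 = -2
p(-1) = ⊕ of these = min[-1, 0, -6, -2] = -6.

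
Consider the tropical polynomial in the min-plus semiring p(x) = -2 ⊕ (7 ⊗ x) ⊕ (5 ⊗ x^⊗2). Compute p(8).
p(8) = -2

A tropical monomial a ⊗ x^⊗i evaluates to a + i · x. Evaluating each term at x = 8:
  Term 0 contributes -2 + 0 · 8 = -2
  Term 1 contributes 7 + 1 · 8 = 15
  Term 2 contributes 5 + 2 · 8 = 21
p(8) = ⊕ of these = min[-2, 15, 21] = -2.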